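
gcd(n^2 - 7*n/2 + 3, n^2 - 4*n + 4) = n - 2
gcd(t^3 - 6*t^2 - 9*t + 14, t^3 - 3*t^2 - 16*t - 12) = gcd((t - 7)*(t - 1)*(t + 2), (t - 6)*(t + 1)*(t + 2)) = t + 2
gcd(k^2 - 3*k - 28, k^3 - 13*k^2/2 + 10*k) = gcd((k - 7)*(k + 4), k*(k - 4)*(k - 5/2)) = 1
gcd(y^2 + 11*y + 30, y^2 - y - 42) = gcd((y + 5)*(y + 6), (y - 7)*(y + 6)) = y + 6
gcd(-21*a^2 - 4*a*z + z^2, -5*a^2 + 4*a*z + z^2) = 1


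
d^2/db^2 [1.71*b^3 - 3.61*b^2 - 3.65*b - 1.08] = 10.26*b - 7.22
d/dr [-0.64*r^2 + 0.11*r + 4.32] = 0.11 - 1.28*r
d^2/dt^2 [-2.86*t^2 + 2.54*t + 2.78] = -5.72000000000000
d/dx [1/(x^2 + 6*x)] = 2*(-x - 3)/(x^2*(x + 6)^2)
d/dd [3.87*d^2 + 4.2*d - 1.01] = 7.74*d + 4.2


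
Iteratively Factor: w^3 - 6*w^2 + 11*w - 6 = (w - 3)*(w^2 - 3*w + 2) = (w - 3)*(w - 2)*(w - 1)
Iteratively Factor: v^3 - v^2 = (v - 1)*(v^2) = v*(v - 1)*(v)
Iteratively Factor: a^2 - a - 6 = (a - 3)*(a + 2)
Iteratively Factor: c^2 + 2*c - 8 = (c + 4)*(c - 2)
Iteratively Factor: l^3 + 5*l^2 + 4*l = (l)*(l^2 + 5*l + 4) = l*(l + 4)*(l + 1)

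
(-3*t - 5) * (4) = -12*t - 20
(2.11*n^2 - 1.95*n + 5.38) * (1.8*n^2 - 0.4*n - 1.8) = 3.798*n^4 - 4.354*n^3 + 6.666*n^2 + 1.358*n - 9.684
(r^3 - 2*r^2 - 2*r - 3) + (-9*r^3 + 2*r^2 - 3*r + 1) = -8*r^3 - 5*r - 2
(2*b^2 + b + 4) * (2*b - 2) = 4*b^3 - 2*b^2 + 6*b - 8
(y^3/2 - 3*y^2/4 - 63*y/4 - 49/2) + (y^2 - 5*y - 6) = y^3/2 + y^2/4 - 83*y/4 - 61/2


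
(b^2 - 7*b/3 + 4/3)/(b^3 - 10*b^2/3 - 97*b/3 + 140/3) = (b - 1)/(b^2 - 2*b - 35)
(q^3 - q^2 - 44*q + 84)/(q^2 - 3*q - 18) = (q^2 + 5*q - 14)/(q + 3)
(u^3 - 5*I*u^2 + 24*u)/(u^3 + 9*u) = (u - 8*I)/(u - 3*I)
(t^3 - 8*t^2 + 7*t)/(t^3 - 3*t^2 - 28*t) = (t - 1)/(t + 4)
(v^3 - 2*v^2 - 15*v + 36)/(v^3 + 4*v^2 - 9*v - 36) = (v - 3)/(v + 3)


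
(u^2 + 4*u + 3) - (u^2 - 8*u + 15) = 12*u - 12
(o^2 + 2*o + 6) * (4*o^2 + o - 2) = 4*o^4 + 9*o^3 + 24*o^2 + 2*o - 12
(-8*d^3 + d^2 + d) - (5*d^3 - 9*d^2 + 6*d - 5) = -13*d^3 + 10*d^2 - 5*d + 5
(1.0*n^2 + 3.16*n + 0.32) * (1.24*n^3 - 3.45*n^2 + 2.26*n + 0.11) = 1.24*n^5 + 0.4684*n^4 - 8.2452*n^3 + 6.1476*n^2 + 1.0708*n + 0.0352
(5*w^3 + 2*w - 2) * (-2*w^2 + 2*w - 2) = -10*w^5 + 10*w^4 - 14*w^3 + 8*w^2 - 8*w + 4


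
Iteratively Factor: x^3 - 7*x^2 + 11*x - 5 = (x - 5)*(x^2 - 2*x + 1) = (x - 5)*(x - 1)*(x - 1)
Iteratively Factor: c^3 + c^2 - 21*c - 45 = (c - 5)*(c^2 + 6*c + 9) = (c - 5)*(c + 3)*(c + 3)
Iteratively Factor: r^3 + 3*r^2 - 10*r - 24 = (r + 4)*(r^2 - r - 6) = (r - 3)*(r + 4)*(r + 2)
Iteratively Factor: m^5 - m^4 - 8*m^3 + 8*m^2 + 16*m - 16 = (m - 2)*(m^4 + m^3 - 6*m^2 - 4*m + 8) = (m - 2)*(m + 2)*(m^3 - m^2 - 4*m + 4) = (m - 2)^2*(m + 2)*(m^2 + m - 2) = (m - 2)^2*(m - 1)*(m + 2)*(m + 2)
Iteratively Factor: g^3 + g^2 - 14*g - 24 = (g - 4)*(g^2 + 5*g + 6) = (g - 4)*(g + 3)*(g + 2)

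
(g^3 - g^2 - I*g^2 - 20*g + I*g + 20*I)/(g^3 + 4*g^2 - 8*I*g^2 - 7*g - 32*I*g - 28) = (g - 5)/(g - 7*I)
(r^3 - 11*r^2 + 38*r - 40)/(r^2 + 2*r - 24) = (r^2 - 7*r + 10)/(r + 6)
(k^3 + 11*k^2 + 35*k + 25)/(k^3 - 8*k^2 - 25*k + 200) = (k^2 + 6*k + 5)/(k^2 - 13*k + 40)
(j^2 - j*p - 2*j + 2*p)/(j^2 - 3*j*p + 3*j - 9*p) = (j^2 - j*p - 2*j + 2*p)/(j^2 - 3*j*p + 3*j - 9*p)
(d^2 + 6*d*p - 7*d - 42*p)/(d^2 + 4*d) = (d^2 + 6*d*p - 7*d - 42*p)/(d*(d + 4))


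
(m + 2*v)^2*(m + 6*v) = m^3 + 10*m^2*v + 28*m*v^2 + 24*v^3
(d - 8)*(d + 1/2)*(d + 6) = d^3 - 3*d^2/2 - 49*d - 24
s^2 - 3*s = s*(s - 3)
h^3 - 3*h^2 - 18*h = h*(h - 6)*(h + 3)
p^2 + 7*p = p*(p + 7)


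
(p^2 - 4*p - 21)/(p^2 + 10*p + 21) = (p - 7)/(p + 7)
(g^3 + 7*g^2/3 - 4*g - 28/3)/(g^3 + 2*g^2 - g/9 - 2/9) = 3*(3*g^2 + g - 14)/(9*g^2 - 1)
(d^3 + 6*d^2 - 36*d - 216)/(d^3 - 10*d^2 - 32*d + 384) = (d^2 - 36)/(d^2 - 16*d + 64)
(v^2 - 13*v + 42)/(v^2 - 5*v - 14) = (v - 6)/(v + 2)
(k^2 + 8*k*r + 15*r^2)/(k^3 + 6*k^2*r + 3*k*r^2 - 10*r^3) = (-k - 3*r)/(-k^2 - k*r + 2*r^2)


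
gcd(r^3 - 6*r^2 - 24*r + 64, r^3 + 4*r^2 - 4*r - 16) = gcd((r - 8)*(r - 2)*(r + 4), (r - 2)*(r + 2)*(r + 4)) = r^2 + 2*r - 8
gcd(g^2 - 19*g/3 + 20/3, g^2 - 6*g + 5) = g - 5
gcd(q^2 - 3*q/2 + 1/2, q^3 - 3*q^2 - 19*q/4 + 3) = q - 1/2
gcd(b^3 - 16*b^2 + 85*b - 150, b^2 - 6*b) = b - 6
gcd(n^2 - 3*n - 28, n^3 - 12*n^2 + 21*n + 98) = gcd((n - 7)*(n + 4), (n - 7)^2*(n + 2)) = n - 7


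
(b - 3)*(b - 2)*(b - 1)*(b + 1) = b^4 - 5*b^3 + 5*b^2 + 5*b - 6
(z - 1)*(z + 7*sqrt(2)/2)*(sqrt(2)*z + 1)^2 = 2*z^4 - 2*z^3 + 9*sqrt(2)*z^3 - 9*sqrt(2)*z^2 + 15*z^2 - 15*z + 7*sqrt(2)*z/2 - 7*sqrt(2)/2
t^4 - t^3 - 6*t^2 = t^2*(t - 3)*(t + 2)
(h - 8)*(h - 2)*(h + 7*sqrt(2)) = h^3 - 10*h^2 + 7*sqrt(2)*h^2 - 70*sqrt(2)*h + 16*h + 112*sqrt(2)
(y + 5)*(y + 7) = y^2 + 12*y + 35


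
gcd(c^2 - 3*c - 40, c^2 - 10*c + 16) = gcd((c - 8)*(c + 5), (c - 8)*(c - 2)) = c - 8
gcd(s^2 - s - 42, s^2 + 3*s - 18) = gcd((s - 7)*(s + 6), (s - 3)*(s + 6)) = s + 6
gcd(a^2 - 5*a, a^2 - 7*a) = a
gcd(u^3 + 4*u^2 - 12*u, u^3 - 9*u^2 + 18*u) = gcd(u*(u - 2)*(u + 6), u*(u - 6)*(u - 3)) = u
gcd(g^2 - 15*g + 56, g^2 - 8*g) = g - 8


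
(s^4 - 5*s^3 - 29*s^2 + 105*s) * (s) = s^5 - 5*s^4 - 29*s^3 + 105*s^2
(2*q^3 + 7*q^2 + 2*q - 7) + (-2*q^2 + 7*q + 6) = 2*q^3 + 5*q^2 + 9*q - 1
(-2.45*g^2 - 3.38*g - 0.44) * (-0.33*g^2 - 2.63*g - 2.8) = 0.8085*g^4 + 7.5589*g^3 + 15.8946*g^2 + 10.6212*g + 1.232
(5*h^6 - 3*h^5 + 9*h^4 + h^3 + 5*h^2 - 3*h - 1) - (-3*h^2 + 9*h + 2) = 5*h^6 - 3*h^5 + 9*h^4 + h^3 + 8*h^2 - 12*h - 3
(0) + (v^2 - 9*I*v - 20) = v^2 - 9*I*v - 20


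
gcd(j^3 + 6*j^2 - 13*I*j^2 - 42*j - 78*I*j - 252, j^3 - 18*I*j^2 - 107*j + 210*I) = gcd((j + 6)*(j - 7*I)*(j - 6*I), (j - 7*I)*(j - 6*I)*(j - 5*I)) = j^2 - 13*I*j - 42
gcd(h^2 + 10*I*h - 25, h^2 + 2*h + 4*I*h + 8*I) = 1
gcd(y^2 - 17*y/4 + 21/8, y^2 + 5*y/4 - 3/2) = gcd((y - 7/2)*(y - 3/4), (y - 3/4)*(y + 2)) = y - 3/4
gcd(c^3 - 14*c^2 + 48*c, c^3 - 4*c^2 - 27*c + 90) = c - 6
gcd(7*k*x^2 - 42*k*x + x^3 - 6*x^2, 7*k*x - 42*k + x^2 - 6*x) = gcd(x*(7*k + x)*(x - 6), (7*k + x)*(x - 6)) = 7*k*x - 42*k + x^2 - 6*x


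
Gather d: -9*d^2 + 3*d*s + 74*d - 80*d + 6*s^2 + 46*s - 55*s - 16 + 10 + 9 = -9*d^2 + d*(3*s - 6) + 6*s^2 - 9*s + 3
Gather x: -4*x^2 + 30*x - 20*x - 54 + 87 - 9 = -4*x^2 + 10*x + 24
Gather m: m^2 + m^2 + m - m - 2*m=2*m^2 - 2*m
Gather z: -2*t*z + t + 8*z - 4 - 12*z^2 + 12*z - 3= t - 12*z^2 + z*(20 - 2*t) - 7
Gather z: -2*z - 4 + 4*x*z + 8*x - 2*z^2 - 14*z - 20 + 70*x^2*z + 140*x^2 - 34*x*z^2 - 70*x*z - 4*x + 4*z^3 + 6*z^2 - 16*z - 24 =140*x^2 + 4*x + 4*z^3 + z^2*(4 - 34*x) + z*(70*x^2 - 66*x - 32) - 48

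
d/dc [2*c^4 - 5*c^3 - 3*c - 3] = 8*c^3 - 15*c^2 - 3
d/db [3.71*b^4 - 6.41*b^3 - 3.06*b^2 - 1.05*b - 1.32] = 14.84*b^3 - 19.23*b^2 - 6.12*b - 1.05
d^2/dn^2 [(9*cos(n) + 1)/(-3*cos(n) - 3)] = 8*(sin(n)^2 + cos(n) + 1)/(3*(cos(n) + 1)^3)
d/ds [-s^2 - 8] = -2*s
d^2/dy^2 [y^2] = 2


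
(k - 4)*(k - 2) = k^2 - 6*k + 8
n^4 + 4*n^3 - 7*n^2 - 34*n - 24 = (n - 3)*(n + 1)*(n + 2)*(n + 4)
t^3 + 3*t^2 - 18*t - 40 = (t - 4)*(t + 2)*(t + 5)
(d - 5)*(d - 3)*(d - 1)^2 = d^4 - 10*d^3 + 32*d^2 - 38*d + 15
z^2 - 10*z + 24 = (z - 6)*(z - 4)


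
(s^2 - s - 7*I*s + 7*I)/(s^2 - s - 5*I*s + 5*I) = (s - 7*I)/(s - 5*I)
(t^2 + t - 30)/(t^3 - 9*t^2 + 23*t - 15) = (t + 6)/(t^2 - 4*t + 3)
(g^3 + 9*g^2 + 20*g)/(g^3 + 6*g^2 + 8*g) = (g + 5)/(g + 2)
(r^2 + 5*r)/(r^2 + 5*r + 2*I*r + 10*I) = r/(r + 2*I)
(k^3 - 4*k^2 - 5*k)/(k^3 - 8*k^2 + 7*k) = (k^2 - 4*k - 5)/(k^2 - 8*k + 7)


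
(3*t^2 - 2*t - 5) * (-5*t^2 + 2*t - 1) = -15*t^4 + 16*t^3 + 18*t^2 - 8*t + 5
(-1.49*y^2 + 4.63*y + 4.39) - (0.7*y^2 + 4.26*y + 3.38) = -2.19*y^2 + 0.37*y + 1.01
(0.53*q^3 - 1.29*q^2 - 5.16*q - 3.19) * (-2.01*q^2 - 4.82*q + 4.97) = -1.0653*q^5 + 0.0382999999999996*q^4 + 19.2235*q^3 + 24.8718*q^2 - 10.2694*q - 15.8543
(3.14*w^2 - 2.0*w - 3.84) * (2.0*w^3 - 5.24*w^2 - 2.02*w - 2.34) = 6.28*w^5 - 20.4536*w^4 - 3.5428*w^3 + 16.814*w^2 + 12.4368*w + 8.9856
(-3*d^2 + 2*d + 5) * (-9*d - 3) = 27*d^3 - 9*d^2 - 51*d - 15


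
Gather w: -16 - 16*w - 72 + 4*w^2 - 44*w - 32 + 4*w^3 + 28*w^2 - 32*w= 4*w^3 + 32*w^2 - 92*w - 120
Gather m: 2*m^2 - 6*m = 2*m^2 - 6*m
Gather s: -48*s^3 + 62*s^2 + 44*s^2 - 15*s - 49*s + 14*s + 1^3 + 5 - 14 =-48*s^3 + 106*s^2 - 50*s - 8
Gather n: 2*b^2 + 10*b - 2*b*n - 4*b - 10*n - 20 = 2*b^2 + 6*b + n*(-2*b - 10) - 20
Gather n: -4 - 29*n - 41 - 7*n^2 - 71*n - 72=-7*n^2 - 100*n - 117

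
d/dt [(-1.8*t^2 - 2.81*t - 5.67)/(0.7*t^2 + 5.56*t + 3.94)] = (-8.041*t^2 - 6.246*t + 20.4538)/(0.49*t^4 + 7.784*t^3 + 36.4296*t^2 + 43.8128*t + 15.5236)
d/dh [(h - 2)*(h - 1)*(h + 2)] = 3*h^2 - 2*h - 4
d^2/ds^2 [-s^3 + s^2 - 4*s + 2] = 2 - 6*s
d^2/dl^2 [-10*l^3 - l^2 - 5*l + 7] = -60*l - 2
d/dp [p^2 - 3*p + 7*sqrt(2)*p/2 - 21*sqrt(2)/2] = 2*p - 3 + 7*sqrt(2)/2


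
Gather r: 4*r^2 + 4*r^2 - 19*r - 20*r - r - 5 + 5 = 8*r^2 - 40*r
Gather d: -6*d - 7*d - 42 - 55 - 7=-13*d - 104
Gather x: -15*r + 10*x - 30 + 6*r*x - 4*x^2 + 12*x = -15*r - 4*x^2 + x*(6*r + 22) - 30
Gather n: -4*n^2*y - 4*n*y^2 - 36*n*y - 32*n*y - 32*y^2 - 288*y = -4*n^2*y + n*(-4*y^2 - 68*y) - 32*y^2 - 288*y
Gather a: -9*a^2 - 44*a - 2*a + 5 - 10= -9*a^2 - 46*a - 5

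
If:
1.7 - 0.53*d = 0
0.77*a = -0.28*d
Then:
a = -1.17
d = 3.21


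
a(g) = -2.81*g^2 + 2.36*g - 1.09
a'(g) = 2.36 - 5.62*g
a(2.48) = -12.52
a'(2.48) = -11.58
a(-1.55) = -11.50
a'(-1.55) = 11.07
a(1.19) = -2.26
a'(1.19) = -4.33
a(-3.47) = -43.11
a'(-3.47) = 21.86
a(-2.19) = -19.74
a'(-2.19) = 14.67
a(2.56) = -13.46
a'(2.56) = -12.03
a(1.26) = -2.58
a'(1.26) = -4.72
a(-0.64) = -3.75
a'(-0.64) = 5.96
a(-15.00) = -668.74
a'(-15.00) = 86.66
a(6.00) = -88.09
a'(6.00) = -31.36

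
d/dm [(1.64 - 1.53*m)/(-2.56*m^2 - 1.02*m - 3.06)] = (-3.9168*m^2 + 8.3968*m + 6.3546)/(6.5536*m^4 + 5.2224*m^3 + 16.7076*m^2 + 6.2424*m + 9.3636)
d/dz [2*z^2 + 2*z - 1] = 4*z + 2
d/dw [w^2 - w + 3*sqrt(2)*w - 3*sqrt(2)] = 2*w - 1 + 3*sqrt(2)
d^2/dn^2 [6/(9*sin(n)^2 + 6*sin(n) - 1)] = 36*(-54*sin(n)^4 - 27*sin(n)^3 + 69*sin(n)^2 + 53*sin(n) + 15)/(9*sin(n)^2 + 6*sin(n) - 1)^3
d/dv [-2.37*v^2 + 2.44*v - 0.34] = 2.44 - 4.74*v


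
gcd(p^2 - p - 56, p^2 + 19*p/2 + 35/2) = p + 7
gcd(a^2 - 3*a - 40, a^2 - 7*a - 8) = a - 8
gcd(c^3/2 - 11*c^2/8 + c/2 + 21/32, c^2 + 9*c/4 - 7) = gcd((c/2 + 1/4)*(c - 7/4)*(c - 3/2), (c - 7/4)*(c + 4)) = c - 7/4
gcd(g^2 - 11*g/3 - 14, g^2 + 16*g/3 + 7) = g + 7/3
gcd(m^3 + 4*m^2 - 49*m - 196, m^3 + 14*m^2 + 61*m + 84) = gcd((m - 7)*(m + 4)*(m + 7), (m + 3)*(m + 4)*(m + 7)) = m^2 + 11*m + 28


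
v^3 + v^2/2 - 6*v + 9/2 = (v - 3/2)*(v - 1)*(v + 3)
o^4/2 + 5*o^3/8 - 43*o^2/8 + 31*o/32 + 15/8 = (o/2 + 1/4)*(o - 5/2)*(o - 3/4)*(o + 4)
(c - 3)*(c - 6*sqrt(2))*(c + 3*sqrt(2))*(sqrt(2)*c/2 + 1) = sqrt(2)*c^4/2 - 3*sqrt(2)*c^3/2 - 2*c^3 - 21*sqrt(2)*c^2 + 6*c^2 - 36*c + 63*sqrt(2)*c + 108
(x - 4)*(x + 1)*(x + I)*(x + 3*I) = x^4 - 3*x^3 + 4*I*x^3 - 7*x^2 - 12*I*x^2 + 9*x - 16*I*x + 12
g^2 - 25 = (g - 5)*(g + 5)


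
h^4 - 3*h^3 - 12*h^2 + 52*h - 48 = (h - 3)*(h - 2)^2*(h + 4)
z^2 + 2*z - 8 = (z - 2)*(z + 4)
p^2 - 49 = (p - 7)*(p + 7)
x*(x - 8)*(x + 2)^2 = x^4 - 4*x^3 - 28*x^2 - 32*x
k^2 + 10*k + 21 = (k + 3)*(k + 7)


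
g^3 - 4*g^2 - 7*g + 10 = (g - 5)*(g - 1)*(g + 2)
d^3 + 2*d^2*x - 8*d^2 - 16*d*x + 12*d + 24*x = (d - 6)*(d - 2)*(d + 2*x)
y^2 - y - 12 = (y - 4)*(y + 3)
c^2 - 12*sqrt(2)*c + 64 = (c - 8*sqrt(2))*(c - 4*sqrt(2))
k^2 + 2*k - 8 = (k - 2)*(k + 4)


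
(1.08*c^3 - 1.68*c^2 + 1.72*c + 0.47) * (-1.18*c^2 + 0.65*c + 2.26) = -1.2744*c^5 + 2.6844*c^4 - 0.6808*c^3 - 3.2334*c^2 + 4.1927*c + 1.0622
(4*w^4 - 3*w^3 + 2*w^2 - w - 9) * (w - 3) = 4*w^5 - 15*w^4 + 11*w^3 - 7*w^2 - 6*w + 27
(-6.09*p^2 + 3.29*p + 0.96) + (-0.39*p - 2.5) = -6.09*p^2 + 2.9*p - 1.54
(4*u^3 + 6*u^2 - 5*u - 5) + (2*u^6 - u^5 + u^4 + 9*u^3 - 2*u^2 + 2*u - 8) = 2*u^6 - u^5 + u^4 + 13*u^3 + 4*u^2 - 3*u - 13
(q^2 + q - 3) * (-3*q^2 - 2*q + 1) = -3*q^4 - 5*q^3 + 8*q^2 + 7*q - 3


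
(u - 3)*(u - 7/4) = u^2 - 19*u/4 + 21/4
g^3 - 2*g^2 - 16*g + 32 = (g - 4)*(g - 2)*(g + 4)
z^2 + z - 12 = (z - 3)*(z + 4)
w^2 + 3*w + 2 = (w + 1)*(w + 2)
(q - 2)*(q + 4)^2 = q^3 + 6*q^2 - 32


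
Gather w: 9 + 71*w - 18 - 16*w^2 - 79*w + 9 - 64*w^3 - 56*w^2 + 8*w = -64*w^3 - 72*w^2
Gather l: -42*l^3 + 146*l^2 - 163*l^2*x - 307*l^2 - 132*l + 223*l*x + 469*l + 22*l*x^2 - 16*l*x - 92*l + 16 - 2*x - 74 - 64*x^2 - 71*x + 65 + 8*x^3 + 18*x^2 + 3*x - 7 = -42*l^3 + l^2*(-163*x - 161) + l*(22*x^2 + 207*x + 245) + 8*x^3 - 46*x^2 - 70*x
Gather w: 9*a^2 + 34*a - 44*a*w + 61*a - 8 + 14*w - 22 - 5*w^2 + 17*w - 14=9*a^2 + 95*a - 5*w^2 + w*(31 - 44*a) - 44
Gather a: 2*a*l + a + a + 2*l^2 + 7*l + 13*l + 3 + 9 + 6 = a*(2*l + 2) + 2*l^2 + 20*l + 18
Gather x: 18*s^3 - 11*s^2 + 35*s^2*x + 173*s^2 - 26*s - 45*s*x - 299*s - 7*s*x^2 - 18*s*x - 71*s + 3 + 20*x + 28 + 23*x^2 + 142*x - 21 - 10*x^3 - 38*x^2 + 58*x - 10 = 18*s^3 + 162*s^2 - 396*s - 10*x^3 + x^2*(-7*s - 15) + x*(35*s^2 - 63*s + 220)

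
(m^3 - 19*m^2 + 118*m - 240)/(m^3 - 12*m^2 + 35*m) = (m^2 - 14*m + 48)/(m*(m - 7))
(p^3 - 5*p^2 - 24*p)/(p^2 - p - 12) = p*(p - 8)/(p - 4)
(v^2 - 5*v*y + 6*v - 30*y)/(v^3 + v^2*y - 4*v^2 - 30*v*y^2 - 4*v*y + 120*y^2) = (v + 6)/(v^2 + 6*v*y - 4*v - 24*y)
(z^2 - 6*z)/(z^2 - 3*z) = (z - 6)/(z - 3)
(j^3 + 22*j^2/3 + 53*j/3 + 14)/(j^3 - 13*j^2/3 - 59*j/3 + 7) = (3*j^2 + 13*j + 14)/(3*j^2 - 22*j + 7)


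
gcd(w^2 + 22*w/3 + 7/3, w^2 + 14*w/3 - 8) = 1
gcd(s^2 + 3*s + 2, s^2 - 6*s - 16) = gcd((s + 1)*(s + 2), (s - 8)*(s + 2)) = s + 2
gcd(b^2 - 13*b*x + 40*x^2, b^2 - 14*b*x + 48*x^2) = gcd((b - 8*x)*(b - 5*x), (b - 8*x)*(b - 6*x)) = -b + 8*x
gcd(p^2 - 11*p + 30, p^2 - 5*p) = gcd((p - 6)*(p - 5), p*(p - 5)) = p - 5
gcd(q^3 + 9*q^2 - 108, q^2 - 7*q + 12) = q - 3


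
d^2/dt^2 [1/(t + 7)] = 2/(t + 7)^3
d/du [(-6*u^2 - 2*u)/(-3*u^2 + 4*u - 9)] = 6*(-5*u^2 + 18*u + 3)/(9*u^4 - 24*u^3 + 70*u^2 - 72*u + 81)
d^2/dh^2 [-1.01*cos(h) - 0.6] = 1.01*cos(h)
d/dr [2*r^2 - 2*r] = 4*r - 2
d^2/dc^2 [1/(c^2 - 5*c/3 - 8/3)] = 6*(9*c^2 - 15*c - (6*c - 5)^2 - 24)/(-3*c^2 + 5*c + 8)^3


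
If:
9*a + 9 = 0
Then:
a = -1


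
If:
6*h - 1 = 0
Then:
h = 1/6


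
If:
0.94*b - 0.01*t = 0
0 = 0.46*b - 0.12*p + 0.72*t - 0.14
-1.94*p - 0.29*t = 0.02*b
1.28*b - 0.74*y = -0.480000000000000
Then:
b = 0.00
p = -0.03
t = 0.19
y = 0.65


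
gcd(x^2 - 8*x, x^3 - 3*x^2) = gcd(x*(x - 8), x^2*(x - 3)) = x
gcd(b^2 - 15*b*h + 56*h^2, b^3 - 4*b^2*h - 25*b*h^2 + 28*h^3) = b - 7*h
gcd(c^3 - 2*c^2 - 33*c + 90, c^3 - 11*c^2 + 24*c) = c - 3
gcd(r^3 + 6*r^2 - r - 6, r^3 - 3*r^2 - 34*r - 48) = 1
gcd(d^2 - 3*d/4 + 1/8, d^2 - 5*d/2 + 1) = d - 1/2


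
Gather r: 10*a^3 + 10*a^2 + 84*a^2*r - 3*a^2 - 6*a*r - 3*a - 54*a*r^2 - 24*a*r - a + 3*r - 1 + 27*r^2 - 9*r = 10*a^3 + 7*a^2 - 4*a + r^2*(27 - 54*a) + r*(84*a^2 - 30*a - 6) - 1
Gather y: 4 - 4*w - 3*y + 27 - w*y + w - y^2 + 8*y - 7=-3*w - y^2 + y*(5 - w) + 24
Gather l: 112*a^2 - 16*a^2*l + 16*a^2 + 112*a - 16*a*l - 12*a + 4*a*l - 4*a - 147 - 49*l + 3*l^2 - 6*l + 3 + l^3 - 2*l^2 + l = 128*a^2 + 96*a + l^3 + l^2 + l*(-16*a^2 - 12*a - 54) - 144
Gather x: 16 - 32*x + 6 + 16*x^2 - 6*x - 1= 16*x^2 - 38*x + 21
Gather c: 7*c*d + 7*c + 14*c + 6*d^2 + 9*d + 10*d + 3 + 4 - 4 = c*(7*d + 21) + 6*d^2 + 19*d + 3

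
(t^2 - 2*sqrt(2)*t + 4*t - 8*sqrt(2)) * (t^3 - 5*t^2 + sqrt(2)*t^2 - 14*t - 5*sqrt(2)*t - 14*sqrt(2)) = t^5 - sqrt(2)*t^4 - t^4 - 38*t^3 + sqrt(2)*t^3 - 52*t^2 + 34*sqrt(2)*t^2 + 56*sqrt(2)*t + 136*t + 224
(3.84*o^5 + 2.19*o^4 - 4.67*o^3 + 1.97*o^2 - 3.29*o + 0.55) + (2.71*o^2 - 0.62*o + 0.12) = 3.84*o^5 + 2.19*o^4 - 4.67*o^3 + 4.68*o^2 - 3.91*o + 0.67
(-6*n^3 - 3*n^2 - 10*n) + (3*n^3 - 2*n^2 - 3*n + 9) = -3*n^3 - 5*n^2 - 13*n + 9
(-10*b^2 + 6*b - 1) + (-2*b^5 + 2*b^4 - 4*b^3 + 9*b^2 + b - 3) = -2*b^5 + 2*b^4 - 4*b^3 - b^2 + 7*b - 4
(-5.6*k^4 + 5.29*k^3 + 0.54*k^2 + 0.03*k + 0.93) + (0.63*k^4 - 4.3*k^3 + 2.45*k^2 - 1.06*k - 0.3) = -4.97*k^4 + 0.99*k^3 + 2.99*k^2 - 1.03*k + 0.63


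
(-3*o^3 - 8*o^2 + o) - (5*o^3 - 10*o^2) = -8*o^3 + 2*o^2 + o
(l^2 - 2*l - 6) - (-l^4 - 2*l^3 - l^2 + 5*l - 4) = l^4 + 2*l^3 + 2*l^2 - 7*l - 2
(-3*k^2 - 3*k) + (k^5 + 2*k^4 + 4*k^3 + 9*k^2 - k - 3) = k^5 + 2*k^4 + 4*k^3 + 6*k^2 - 4*k - 3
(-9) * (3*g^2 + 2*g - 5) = -27*g^2 - 18*g + 45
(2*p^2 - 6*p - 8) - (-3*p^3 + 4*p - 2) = 3*p^3 + 2*p^2 - 10*p - 6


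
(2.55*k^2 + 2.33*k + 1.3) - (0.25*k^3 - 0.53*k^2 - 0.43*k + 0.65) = -0.25*k^3 + 3.08*k^2 + 2.76*k + 0.65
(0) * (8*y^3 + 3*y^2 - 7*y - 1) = 0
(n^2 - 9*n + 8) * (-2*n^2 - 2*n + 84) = -2*n^4 + 16*n^3 + 86*n^2 - 772*n + 672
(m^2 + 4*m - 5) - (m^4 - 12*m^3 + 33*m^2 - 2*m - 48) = -m^4 + 12*m^3 - 32*m^2 + 6*m + 43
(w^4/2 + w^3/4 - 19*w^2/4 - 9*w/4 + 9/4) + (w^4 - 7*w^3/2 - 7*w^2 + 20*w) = 3*w^4/2 - 13*w^3/4 - 47*w^2/4 + 71*w/4 + 9/4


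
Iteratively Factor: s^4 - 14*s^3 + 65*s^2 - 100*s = (s - 5)*(s^3 - 9*s^2 + 20*s) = s*(s - 5)*(s^2 - 9*s + 20) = s*(s - 5)*(s - 4)*(s - 5)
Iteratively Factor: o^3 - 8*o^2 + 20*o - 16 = (o - 2)*(o^2 - 6*o + 8) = (o - 2)^2*(o - 4)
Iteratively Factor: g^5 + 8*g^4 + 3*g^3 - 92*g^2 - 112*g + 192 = (g - 3)*(g^4 + 11*g^3 + 36*g^2 + 16*g - 64) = (g - 3)*(g + 4)*(g^3 + 7*g^2 + 8*g - 16) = (g - 3)*(g - 1)*(g + 4)*(g^2 + 8*g + 16) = (g - 3)*(g - 1)*(g + 4)^2*(g + 4)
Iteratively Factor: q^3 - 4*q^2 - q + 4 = (q + 1)*(q^2 - 5*q + 4) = (q - 4)*(q + 1)*(q - 1)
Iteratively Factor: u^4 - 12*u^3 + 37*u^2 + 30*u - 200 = (u + 2)*(u^3 - 14*u^2 + 65*u - 100) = (u - 5)*(u + 2)*(u^2 - 9*u + 20) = (u - 5)*(u - 4)*(u + 2)*(u - 5)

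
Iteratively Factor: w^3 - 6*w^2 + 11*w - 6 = (w - 2)*(w^2 - 4*w + 3) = (w - 3)*(w - 2)*(w - 1)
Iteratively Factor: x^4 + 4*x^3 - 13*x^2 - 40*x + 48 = (x + 4)*(x^3 - 13*x + 12) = (x - 1)*(x + 4)*(x^2 + x - 12) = (x - 3)*(x - 1)*(x + 4)*(x + 4)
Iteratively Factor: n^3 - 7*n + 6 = (n - 2)*(n^2 + 2*n - 3) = (n - 2)*(n - 1)*(n + 3)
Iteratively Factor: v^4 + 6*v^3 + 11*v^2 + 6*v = (v)*(v^3 + 6*v^2 + 11*v + 6) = v*(v + 2)*(v^2 + 4*v + 3) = v*(v + 1)*(v + 2)*(v + 3)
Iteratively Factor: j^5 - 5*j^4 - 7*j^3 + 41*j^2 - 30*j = (j - 2)*(j^4 - 3*j^3 - 13*j^2 + 15*j) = (j - 2)*(j + 3)*(j^3 - 6*j^2 + 5*j) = (j - 2)*(j - 1)*(j + 3)*(j^2 - 5*j) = (j - 5)*(j - 2)*(j - 1)*(j + 3)*(j)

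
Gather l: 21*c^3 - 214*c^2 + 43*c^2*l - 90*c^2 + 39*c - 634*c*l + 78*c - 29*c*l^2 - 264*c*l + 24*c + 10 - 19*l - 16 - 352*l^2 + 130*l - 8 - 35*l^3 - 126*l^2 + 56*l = 21*c^3 - 304*c^2 + 141*c - 35*l^3 + l^2*(-29*c - 478) + l*(43*c^2 - 898*c + 167) - 14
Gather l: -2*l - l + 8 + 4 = 12 - 3*l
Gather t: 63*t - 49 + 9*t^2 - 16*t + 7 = 9*t^2 + 47*t - 42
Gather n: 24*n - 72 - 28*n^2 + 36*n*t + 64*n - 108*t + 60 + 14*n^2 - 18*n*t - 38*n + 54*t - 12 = -14*n^2 + n*(18*t + 50) - 54*t - 24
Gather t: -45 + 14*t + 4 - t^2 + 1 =-t^2 + 14*t - 40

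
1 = 1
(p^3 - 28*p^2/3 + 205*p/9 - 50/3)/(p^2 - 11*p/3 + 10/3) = (p^2 - 23*p/3 + 10)/(p - 2)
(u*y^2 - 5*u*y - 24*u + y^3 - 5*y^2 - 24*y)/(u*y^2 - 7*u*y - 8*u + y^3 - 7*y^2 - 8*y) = (y + 3)/(y + 1)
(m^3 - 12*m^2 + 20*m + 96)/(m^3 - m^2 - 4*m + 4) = (m^2 - 14*m + 48)/(m^2 - 3*m + 2)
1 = 1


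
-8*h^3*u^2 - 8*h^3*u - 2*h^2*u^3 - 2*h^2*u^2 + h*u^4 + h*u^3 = u*(-4*h + u)*(2*h + u)*(h*u + h)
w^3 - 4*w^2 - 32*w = w*(w - 8)*(w + 4)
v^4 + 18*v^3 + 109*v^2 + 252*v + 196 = (v + 2)^2*(v + 7)^2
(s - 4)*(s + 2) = s^2 - 2*s - 8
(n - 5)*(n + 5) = n^2 - 25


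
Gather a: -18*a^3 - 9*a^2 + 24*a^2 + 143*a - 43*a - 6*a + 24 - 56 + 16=-18*a^3 + 15*a^2 + 94*a - 16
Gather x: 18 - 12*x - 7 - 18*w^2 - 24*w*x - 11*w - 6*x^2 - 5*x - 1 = -18*w^2 - 11*w - 6*x^2 + x*(-24*w - 17) + 10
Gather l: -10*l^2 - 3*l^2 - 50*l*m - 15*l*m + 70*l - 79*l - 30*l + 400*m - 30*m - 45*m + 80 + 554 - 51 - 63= -13*l^2 + l*(-65*m - 39) + 325*m + 520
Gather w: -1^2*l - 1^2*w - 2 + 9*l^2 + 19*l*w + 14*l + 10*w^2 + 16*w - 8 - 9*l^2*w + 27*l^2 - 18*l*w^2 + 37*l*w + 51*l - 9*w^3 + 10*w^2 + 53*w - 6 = 36*l^2 + 64*l - 9*w^3 + w^2*(20 - 18*l) + w*(-9*l^2 + 56*l + 68) - 16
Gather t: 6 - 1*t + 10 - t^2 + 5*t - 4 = -t^2 + 4*t + 12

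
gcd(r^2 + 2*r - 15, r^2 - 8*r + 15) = r - 3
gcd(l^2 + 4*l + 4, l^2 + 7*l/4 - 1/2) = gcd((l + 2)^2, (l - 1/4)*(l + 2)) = l + 2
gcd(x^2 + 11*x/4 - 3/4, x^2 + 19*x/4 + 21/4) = x + 3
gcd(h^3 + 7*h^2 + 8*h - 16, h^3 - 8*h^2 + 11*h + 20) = 1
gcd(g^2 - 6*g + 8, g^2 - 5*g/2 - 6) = g - 4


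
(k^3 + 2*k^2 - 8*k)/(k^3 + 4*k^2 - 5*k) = (k^2 + 2*k - 8)/(k^2 + 4*k - 5)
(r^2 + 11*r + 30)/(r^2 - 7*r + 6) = (r^2 + 11*r + 30)/(r^2 - 7*r + 6)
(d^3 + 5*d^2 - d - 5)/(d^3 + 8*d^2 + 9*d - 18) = (d^2 + 6*d + 5)/(d^2 + 9*d + 18)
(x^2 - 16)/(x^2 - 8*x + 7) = (x^2 - 16)/(x^2 - 8*x + 7)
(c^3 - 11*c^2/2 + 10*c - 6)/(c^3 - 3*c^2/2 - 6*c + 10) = (2*c - 3)/(2*c + 5)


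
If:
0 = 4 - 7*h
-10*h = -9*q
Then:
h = 4/7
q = 40/63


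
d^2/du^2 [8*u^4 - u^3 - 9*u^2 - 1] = 96*u^2 - 6*u - 18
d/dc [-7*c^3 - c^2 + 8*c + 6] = -21*c^2 - 2*c + 8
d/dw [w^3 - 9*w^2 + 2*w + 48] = 3*w^2 - 18*w + 2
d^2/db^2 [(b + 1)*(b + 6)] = 2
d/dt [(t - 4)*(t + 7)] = 2*t + 3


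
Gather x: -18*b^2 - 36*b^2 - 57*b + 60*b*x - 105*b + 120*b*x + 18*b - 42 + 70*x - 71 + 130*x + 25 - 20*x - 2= -54*b^2 - 144*b + x*(180*b + 180) - 90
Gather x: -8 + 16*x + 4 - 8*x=8*x - 4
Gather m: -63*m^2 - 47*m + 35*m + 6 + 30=-63*m^2 - 12*m + 36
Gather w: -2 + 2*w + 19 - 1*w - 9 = w + 8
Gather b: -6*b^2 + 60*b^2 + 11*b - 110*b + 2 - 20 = 54*b^2 - 99*b - 18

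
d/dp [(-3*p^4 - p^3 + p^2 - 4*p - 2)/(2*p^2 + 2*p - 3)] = (-12*p^5 - 20*p^4 + 32*p^3 + 19*p^2 + 2*p + 16)/(4*p^4 + 8*p^3 - 8*p^2 - 12*p + 9)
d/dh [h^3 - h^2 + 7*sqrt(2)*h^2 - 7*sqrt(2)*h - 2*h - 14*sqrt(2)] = 3*h^2 - 2*h + 14*sqrt(2)*h - 7*sqrt(2) - 2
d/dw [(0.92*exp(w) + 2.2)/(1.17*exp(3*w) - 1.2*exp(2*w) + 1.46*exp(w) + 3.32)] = (-2.1528*exp(3*w) - 6.618*exp(2*w) + 5.28*exp(w) - 0.1576)*exp(w)/(1.3689*exp(6*w) - 2.808*exp(5*w) + 4.8564*exp(4*w) + 4.2648*exp(3*w) - 5.8364*exp(2*w) + 9.6944*exp(w) + 11.0224)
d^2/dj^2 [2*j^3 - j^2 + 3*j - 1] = 12*j - 2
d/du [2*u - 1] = 2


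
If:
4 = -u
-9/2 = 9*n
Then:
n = -1/2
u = -4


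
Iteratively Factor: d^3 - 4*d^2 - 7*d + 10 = (d + 2)*(d^2 - 6*d + 5) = (d - 1)*(d + 2)*(d - 5)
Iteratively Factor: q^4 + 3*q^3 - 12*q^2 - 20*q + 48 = (q - 2)*(q^3 + 5*q^2 - 2*q - 24) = (q - 2)^2*(q^2 + 7*q + 12) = (q - 2)^2*(q + 4)*(q + 3)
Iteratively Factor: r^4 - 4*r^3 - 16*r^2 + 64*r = (r + 4)*(r^3 - 8*r^2 + 16*r) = (r - 4)*(r + 4)*(r^2 - 4*r) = r*(r - 4)*(r + 4)*(r - 4)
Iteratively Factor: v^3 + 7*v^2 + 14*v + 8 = (v + 1)*(v^2 + 6*v + 8) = (v + 1)*(v + 2)*(v + 4)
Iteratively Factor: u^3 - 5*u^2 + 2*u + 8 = (u + 1)*(u^2 - 6*u + 8) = (u - 4)*(u + 1)*(u - 2)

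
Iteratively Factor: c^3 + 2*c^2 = (c)*(c^2 + 2*c) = c*(c + 2)*(c)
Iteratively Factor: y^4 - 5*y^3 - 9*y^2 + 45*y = (y + 3)*(y^3 - 8*y^2 + 15*y) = y*(y + 3)*(y^2 - 8*y + 15) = y*(y - 3)*(y + 3)*(y - 5)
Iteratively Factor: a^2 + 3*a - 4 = (a - 1)*(a + 4)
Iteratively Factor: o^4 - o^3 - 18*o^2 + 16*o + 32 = (o + 1)*(o^3 - 2*o^2 - 16*o + 32) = (o + 1)*(o + 4)*(o^2 - 6*o + 8) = (o - 4)*(o + 1)*(o + 4)*(o - 2)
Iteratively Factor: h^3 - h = (h - 1)*(h^2 + h) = (h - 1)*(h + 1)*(h)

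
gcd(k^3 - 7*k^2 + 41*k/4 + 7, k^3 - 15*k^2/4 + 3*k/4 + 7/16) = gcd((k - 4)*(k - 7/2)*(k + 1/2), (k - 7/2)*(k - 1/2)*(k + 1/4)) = k - 7/2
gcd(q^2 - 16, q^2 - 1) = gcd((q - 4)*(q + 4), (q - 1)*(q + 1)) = 1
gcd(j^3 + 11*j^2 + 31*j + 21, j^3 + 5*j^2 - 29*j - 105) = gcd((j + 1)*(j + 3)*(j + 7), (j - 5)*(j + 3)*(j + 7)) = j^2 + 10*j + 21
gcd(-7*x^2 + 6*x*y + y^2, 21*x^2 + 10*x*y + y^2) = 7*x + y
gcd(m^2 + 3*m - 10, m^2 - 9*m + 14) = m - 2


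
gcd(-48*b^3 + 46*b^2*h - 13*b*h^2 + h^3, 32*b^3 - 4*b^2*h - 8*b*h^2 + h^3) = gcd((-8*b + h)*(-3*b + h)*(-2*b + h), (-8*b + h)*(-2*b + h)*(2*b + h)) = 16*b^2 - 10*b*h + h^2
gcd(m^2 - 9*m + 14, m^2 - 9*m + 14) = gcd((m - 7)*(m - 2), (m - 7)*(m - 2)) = m^2 - 9*m + 14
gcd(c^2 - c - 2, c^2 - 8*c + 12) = c - 2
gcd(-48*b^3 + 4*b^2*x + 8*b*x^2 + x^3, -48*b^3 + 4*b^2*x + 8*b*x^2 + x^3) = -48*b^3 + 4*b^2*x + 8*b*x^2 + x^3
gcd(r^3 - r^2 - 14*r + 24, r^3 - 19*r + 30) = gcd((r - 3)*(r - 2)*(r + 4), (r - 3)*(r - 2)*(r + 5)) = r^2 - 5*r + 6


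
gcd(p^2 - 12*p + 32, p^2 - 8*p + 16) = p - 4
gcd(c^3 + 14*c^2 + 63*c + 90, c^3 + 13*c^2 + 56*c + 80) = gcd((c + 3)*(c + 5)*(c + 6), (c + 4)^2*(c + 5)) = c + 5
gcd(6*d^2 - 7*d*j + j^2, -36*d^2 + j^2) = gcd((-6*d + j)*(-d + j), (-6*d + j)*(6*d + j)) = 6*d - j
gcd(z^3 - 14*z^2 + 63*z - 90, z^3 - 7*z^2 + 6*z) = z - 6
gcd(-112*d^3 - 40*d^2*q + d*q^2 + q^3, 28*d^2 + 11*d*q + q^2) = 4*d + q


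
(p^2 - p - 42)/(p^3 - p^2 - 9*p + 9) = (p^2 - p - 42)/(p^3 - p^2 - 9*p + 9)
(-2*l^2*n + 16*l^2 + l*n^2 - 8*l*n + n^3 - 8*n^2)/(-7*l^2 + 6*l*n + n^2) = (2*l*n - 16*l + n^2 - 8*n)/(7*l + n)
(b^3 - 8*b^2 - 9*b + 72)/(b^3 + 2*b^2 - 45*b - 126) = (b^2 - 11*b + 24)/(b^2 - b - 42)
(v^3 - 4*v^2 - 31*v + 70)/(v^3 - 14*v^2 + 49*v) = (v^2 + 3*v - 10)/(v*(v - 7))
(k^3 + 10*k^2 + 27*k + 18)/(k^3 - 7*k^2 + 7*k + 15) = (k^2 + 9*k + 18)/(k^2 - 8*k + 15)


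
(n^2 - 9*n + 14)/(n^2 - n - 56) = (-n^2 + 9*n - 14)/(-n^2 + n + 56)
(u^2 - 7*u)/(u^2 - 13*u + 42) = u/(u - 6)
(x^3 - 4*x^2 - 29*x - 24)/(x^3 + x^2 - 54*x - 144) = (x + 1)/(x + 6)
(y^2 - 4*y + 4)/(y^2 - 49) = (y^2 - 4*y + 4)/(y^2 - 49)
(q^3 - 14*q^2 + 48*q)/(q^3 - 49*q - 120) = q*(q - 6)/(q^2 + 8*q + 15)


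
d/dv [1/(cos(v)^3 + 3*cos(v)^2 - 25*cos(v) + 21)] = (3*cos(v)^2 + 6*cos(v) - 25)*sin(v)/(cos(v)^3 + 3*cos(v)^2 - 25*cos(v) + 21)^2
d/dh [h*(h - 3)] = 2*h - 3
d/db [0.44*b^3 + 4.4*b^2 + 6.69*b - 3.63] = 1.32*b^2 + 8.8*b + 6.69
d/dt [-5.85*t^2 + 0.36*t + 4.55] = 0.36 - 11.7*t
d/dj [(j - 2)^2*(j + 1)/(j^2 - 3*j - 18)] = (j^4 - 6*j^3 - 45*j^2 + 100*j + 12)/(j^4 - 6*j^3 - 27*j^2 + 108*j + 324)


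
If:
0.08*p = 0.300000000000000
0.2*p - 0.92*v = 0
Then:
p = 3.75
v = 0.82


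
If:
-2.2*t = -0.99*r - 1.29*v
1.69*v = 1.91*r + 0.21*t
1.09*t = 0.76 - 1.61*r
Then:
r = 0.26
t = 0.31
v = 0.33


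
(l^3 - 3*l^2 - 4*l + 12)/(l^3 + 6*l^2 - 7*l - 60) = (l^2 - 4)/(l^2 + 9*l + 20)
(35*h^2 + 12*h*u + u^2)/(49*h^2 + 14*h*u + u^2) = (5*h + u)/(7*h + u)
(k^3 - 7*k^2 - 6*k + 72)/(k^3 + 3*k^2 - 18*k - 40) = (k^2 - 3*k - 18)/(k^2 + 7*k + 10)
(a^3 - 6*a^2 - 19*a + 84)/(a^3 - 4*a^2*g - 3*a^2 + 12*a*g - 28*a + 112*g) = (a - 3)/(a - 4*g)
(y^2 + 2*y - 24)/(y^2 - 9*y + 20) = (y + 6)/(y - 5)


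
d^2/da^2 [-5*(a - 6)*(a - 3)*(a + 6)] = 30 - 30*a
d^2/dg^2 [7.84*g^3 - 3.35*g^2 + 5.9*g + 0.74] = 47.04*g - 6.7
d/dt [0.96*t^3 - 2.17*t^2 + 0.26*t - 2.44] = 2.88*t^2 - 4.34*t + 0.26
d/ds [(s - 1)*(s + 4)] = 2*s + 3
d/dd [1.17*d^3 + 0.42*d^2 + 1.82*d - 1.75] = 3.51*d^2 + 0.84*d + 1.82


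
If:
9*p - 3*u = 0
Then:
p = u/3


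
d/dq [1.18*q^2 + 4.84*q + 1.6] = 2.36*q + 4.84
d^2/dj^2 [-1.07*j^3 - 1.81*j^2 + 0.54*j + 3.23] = -6.42*j - 3.62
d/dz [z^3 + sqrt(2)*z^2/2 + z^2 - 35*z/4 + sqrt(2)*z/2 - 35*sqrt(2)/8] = 3*z^2 + sqrt(2)*z + 2*z - 35/4 + sqrt(2)/2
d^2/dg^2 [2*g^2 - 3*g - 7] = 4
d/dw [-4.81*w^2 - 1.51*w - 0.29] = -9.62*w - 1.51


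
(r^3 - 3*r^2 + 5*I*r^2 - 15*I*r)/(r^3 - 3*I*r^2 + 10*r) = (r^2 + r*(-3 + 5*I) - 15*I)/(r^2 - 3*I*r + 10)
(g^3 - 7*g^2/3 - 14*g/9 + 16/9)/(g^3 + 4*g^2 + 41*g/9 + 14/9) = (9*g^2 - 30*g + 16)/(9*g^2 + 27*g + 14)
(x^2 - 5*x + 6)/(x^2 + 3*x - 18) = (x - 2)/(x + 6)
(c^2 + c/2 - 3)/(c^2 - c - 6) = (c - 3/2)/(c - 3)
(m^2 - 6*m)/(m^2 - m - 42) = m*(6 - m)/(-m^2 + m + 42)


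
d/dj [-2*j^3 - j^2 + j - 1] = -6*j^2 - 2*j + 1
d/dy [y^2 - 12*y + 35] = 2*y - 12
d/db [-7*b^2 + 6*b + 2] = 6 - 14*b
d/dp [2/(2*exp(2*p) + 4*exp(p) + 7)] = -8*(exp(p) + 1)*exp(p)/(2*exp(2*p) + 4*exp(p) + 7)^2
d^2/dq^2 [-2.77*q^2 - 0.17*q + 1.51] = -5.54000000000000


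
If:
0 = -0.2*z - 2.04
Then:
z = -10.20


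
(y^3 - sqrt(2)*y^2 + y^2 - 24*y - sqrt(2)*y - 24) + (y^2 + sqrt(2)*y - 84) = y^3 - sqrt(2)*y^2 + 2*y^2 - 24*y - 108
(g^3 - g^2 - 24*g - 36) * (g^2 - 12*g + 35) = g^5 - 13*g^4 + 23*g^3 + 217*g^2 - 408*g - 1260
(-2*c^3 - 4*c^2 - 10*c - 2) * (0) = 0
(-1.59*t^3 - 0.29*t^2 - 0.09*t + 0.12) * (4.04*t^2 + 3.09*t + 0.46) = -6.4236*t^5 - 6.0847*t^4 - 1.9911*t^3 + 0.0733*t^2 + 0.3294*t + 0.0552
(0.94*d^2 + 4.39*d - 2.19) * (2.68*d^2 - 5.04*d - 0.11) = 2.5192*d^4 + 7.0276*d^3 - 28.0982*d^2 + 10.5547*d + 0.2409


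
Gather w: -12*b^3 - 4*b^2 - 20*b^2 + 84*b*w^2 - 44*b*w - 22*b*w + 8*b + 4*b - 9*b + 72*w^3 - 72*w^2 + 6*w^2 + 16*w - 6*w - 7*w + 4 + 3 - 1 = -12*b^3 - 24*b^2 + 3*b + 72*w^3 + w^2*(84*b - 66) + w*(3 - 66*b) + 6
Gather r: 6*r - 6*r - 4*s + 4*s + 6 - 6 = 0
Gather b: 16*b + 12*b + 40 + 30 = 28*b + 70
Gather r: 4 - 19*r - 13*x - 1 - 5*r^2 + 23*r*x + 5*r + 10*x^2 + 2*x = -5*r^2 + r*(23*x - 14) + 10*x^2 - 11*x + 3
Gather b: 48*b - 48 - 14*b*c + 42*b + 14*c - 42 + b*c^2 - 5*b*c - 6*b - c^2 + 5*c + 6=b*(c^2 - 19*c + 84) - c^2 + 19*c - 84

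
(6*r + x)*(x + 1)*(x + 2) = 6*r*x^2 + 18*r*x + 12*r + x^3 + 3*x^2 + 2*x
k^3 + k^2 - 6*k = k*(k - 2)*(k + 3)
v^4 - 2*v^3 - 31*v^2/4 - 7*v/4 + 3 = (v - 4)*(v - 1/2)*(v + 1)*(v + 3/2)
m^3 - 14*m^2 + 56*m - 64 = (m - 8)*(m - 4)*(m - 2)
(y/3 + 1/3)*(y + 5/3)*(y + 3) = y^3/3 + 17*y^2/9 + 29*y/9 + 5/3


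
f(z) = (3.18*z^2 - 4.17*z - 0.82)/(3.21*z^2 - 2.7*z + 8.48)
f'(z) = (2.7 - 6.42*z)*(3.18*z^2 - 4.17*z - 0.82)/(3.21*z^2 - 2.7*z + 8.48)^2 + (6.36*z - 4.17)/(3.21*z^2 - 2.7*z + 8.48) = (4.7997*z^2 + 59.1972*z - 37.5756)/(10.3041*z^4 - 17.334*z^3 + 61.7316*z^2 - 45.792*z + 71.9104)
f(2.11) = 0.27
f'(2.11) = 0.37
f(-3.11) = 0.90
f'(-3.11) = -0.08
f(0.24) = -0.20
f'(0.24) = -0.36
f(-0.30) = 0.07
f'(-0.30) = -0.60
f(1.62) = 0.06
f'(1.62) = 0.45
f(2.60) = 0.42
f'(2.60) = 0.28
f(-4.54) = 0.96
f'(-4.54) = -0.03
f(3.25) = 0.57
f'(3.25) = 0.18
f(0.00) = -0.10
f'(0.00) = -0.52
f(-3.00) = 0.89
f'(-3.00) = -0.08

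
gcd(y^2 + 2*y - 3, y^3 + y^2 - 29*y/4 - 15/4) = y + 3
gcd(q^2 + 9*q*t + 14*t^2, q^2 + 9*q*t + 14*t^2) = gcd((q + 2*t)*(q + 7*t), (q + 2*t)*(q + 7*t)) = q^2 + 9*q*t + 14*t^2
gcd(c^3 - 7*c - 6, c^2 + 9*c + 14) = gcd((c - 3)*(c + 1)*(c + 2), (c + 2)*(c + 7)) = c + 2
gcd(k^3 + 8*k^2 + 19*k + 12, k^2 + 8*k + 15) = k + 3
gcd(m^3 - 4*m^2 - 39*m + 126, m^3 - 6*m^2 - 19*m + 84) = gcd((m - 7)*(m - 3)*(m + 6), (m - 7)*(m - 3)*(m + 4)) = m^2 - 10*m + 21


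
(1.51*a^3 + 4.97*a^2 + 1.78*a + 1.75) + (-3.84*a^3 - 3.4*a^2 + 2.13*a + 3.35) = -2.33*a^3 + 1.57*a^2 + 3.91*a + 5.1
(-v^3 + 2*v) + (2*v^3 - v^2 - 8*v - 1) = v^3 - v^2 - 6*v - 1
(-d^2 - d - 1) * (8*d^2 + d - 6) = -8*d^4 - 9*d^3 - 3*d^2 + 5*d + 6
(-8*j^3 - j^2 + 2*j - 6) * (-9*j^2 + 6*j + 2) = 72*j^5 - 39*j^4 - 40*j^3 + 64*j^2 - 32*j - 12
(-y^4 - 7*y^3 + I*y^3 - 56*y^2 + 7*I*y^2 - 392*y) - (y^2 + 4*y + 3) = -y^4 - 7*y^3 + I*y^3 - 57*y^2 + 7*I*y^2 - 396*y - 3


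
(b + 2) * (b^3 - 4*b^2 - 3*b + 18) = b^4 - 2*b^3 - 11*b^2 + 12*b + 36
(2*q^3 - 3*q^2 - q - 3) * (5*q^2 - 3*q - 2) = 10*q^5 - 21*q^4 - 6*q^2 + 11*q + 6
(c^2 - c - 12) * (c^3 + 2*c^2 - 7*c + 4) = c^5 + c^4 - 21*c^3 - 13*c^2 + 80*c - 48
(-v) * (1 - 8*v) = 8*v^2 - v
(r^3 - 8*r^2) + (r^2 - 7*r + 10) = r^3 - 7*r^2 - 7*r + 10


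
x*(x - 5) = x^2 - 5*x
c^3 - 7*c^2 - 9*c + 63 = (c - 7)*(c - 3)*(c + 3)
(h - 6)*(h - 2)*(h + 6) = h^3 - 2*h^2 - 36*h + 72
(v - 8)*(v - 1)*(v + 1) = v^3 - 8*v^2 - v + 8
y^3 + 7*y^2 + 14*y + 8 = (y + 1)*(y + 2)*(y + 4)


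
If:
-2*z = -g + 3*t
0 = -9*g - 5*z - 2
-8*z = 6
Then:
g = 7/36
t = 61/108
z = -3/4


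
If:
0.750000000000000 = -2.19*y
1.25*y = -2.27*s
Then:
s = 0.19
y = -0.34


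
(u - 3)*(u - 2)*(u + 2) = u^3 - 3*u^2 - 4*u + 12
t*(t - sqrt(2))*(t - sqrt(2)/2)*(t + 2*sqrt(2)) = t^4 + sqrt(2)*t^3/2 - 5*t^2 + 2*sqrt(2)*t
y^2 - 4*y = y*(y - 4)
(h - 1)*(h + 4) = h^2 + 3*h - 4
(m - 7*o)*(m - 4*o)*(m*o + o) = m^3*o - 11*m^2*o^2 + m^2*o + 28*m*o^3 - 11*m*o^2 + 28*o^3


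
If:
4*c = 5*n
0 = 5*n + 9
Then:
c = -9/4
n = -9/5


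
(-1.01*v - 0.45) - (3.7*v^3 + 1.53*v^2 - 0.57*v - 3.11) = -3.7*v^3 - 1.53*v^2 - 0.44*v + 2.66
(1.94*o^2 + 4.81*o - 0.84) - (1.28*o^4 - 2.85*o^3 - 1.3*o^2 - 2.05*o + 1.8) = -1.28*o^4 + 2.85*o^3 + 3.24*o^2 + 6.86*o - 2.64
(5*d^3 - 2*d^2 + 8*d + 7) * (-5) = -25*d^3 + 10*d^2 - 40*d - 35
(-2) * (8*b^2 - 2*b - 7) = -16*b^2 + 4*b + 14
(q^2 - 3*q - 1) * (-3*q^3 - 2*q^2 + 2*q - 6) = -3*q^5 + 7*q^4 + 11*q^3 - 10*q^2 + 16*q + 6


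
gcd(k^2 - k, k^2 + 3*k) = k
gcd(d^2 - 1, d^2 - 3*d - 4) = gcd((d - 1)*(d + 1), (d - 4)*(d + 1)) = d + 1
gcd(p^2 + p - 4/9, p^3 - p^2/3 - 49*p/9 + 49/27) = p - 1/3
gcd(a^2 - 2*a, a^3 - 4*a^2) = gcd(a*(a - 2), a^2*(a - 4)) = a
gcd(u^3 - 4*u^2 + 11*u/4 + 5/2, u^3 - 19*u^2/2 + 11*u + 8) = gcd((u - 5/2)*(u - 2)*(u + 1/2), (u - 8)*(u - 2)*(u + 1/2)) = u^2 - 3*u/2 - 1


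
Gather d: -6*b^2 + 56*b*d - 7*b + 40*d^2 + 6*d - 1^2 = -6*b^2 - 7*b + 40*d^2 + d*(56*b + 6) - 1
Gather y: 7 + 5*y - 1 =5*y + 6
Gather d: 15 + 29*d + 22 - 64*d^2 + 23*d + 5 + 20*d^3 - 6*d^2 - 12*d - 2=20*d^3 - 70*d^2 + 40*d + 40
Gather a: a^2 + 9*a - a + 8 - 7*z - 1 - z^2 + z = a^2 + 8*a - z^2 - 6*z + 7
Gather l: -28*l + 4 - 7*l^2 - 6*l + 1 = -7*l^2 - 34*l + 5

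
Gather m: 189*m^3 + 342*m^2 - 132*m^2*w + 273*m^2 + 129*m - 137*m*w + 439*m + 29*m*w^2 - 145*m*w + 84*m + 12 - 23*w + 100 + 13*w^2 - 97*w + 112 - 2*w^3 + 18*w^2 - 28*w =189*m^3 + m^2*(615 - 132*w) + m*(29*w^2 - 282*w + 652) - 2*w^3 + 31*w^2 - 148*w + 224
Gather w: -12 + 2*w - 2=2*w - 14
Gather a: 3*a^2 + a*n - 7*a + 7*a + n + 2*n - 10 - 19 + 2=3*a^2 + a*n + 3*n - 27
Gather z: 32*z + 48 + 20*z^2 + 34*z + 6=20*z^2 + 66*z + 54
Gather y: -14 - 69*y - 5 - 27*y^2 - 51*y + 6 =-27*y^2 - 120*y - 13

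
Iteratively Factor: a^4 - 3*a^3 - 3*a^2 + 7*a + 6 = (a - 3)*(a^3 - 3*a - 2) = (a - 3)*(a - 2)*(a^2 + 2*a + 1) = (a - 3)*(a - 2)*(a + 1)*(a + 1)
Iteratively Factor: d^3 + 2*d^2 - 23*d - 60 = (d + 4)*(d^2 - 2*d - 15) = (d + 3)*(d + 4)*(d - 5)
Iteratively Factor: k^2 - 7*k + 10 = (k - 5)*(k - 2)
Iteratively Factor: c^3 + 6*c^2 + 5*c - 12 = (c + 3)*(c^2 + 3*c - 4) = (c + 3)*(c + 4)*(c - 1)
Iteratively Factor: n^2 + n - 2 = (n - 1)*(n + 2)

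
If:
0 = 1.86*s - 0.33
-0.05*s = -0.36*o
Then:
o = 0.02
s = 0.18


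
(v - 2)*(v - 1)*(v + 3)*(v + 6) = v^4 + 6*v^3 - 7*v^2 - 36*v + 36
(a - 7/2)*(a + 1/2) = a^2 - 3*a - 7/4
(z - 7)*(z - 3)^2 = z^3 - 13*z^2 + 51*z - 63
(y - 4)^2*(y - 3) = y^3 - 11*y^2 + 40*y - 48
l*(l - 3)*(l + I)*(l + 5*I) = l^4 - 3*l^3 + 6*I*l^3 - 5*l^2 - 18*I*l^2 + 15*l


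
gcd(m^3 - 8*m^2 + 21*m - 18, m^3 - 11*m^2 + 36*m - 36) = m^2 - 5*m + 6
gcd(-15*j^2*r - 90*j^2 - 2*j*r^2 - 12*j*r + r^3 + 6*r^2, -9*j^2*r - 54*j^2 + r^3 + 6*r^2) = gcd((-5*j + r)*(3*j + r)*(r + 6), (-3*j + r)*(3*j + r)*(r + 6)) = 3*j*r + 18*j + r^2 + 6*r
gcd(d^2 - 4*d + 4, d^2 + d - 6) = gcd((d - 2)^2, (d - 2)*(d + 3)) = d - 2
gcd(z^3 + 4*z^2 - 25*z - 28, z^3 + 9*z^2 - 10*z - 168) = z^2 + 3*z - 28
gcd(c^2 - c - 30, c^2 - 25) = c + 5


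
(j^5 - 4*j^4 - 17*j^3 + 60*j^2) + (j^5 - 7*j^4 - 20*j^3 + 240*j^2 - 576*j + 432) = 2*j^5 - 11*j^4 - 37*j^3 + 300*j^2 - 576*j + 432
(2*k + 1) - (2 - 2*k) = 4*k - 1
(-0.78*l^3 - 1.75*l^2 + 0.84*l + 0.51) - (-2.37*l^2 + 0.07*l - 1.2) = -0.78*l^3 + 0.62*l^2 + 0.77*l + 1.71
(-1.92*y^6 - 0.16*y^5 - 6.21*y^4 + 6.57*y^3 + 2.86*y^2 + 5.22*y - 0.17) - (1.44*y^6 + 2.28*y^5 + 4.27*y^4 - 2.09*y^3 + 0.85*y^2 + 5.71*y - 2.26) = -3.36*y^6 - 2.44*y^5 - 10.48*y^4 + 8.66*y^3 + 2.01*y^2 - 0.49*y + 2.09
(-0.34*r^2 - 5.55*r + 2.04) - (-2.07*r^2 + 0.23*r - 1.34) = 1.73*r^2 - 5.78*r + 3.38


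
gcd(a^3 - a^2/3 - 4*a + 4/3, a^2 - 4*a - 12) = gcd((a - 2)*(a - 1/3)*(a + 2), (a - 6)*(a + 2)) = a + 2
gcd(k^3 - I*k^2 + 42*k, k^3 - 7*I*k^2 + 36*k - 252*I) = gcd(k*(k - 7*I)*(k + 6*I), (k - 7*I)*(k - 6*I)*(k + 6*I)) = k^2 - I*k + 42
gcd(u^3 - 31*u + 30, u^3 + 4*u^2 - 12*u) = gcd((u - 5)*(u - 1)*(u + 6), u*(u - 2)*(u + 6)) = u + 6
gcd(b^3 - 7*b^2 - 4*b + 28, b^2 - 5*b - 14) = b^2 - 5*b - 14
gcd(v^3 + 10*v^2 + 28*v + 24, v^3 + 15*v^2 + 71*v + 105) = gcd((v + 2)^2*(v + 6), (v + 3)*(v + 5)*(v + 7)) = 1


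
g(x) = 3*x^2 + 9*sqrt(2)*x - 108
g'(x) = 6*x + 9*sqrt(2)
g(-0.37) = -112.30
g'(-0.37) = 10.51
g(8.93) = 244.90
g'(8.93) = 66.31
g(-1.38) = -119.85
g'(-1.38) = 4.45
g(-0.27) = -111.22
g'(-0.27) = 11.11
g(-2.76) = -120.28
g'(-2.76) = -3.83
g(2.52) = -56.87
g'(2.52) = 27.85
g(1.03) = -91.71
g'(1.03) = 18.91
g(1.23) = -87.81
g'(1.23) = 20.11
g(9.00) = 249.55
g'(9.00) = 66.73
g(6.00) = 76.37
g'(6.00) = 48.73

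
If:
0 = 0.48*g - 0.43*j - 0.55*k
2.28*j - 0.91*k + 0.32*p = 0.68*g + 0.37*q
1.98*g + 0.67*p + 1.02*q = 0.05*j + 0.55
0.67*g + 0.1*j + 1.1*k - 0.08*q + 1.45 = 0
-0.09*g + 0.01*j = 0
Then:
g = 0.19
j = 1.71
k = -1.17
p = -8.40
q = 5.78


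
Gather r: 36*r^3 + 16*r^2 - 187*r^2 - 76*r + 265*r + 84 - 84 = 36*r^3 - 171*r^2 + 189*r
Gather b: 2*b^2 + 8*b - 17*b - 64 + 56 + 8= 2*b^2 - 9*b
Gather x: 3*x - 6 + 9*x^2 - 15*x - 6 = 9*x^2 - 12*x - 12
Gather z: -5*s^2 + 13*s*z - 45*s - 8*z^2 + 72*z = -5*s^2 - 45*s - 8*z^2 + z*(13*s + 72)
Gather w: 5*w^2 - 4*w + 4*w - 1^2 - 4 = 5*w^2 - 5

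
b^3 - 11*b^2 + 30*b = b*(b - 6)*(b - 5)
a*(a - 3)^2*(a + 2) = a^4 - 4*a^3 - 3*a^2 + 18*a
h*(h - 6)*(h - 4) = h^3 - 10*h^2 + 24*h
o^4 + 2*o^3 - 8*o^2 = o^2*(o - 2)*(o + 4)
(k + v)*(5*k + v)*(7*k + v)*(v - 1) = 35*k^3*v - 35*k^3 + 47*k^2*v^2 - 47*k^2*v + 13*k*v^3 - 13*k*v^2 + v^4 - v^3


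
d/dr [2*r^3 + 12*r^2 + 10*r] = 6*r^2 + 24*r + 10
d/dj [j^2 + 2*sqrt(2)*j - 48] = 2*j + 2*sqrt(2)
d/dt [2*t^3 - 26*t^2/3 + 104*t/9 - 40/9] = 6*t^2 - 52*t/3 + 104/9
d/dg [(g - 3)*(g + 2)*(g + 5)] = 3*g^2 + 8*g - 11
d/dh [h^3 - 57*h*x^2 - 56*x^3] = 3*h^2 - 57*x^2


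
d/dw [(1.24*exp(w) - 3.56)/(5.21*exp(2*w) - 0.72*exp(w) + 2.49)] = (-6.4604*exp(2*w) + 37.0952*exp(w) + 0.5244)*exp(w)/(27.1441*exp(4*w) - 7.5024*exp(3*w) + 26.4642*exp(2*w) - 3.5856*exp(w) + 6.2001)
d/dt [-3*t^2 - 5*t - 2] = -6*t - 5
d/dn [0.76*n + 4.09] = 0.760000000000000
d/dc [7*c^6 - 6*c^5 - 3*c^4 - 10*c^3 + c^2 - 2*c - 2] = 42*c^5 - 30*c^4 - 12*c^3 - 30*c^2 + 2*c - 2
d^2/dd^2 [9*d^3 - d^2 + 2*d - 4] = 54*d - 2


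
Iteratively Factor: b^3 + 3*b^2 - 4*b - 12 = (b - 2)*(b^2 + 5*b + 6) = (b - 2)*(b + 3)*(b + 2)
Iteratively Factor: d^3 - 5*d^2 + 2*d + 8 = (d - 2)*(d^2 - 3*d - 4) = (d - 2)*(d + 1)*(d - 4)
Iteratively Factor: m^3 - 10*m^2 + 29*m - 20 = (m - 4)*(m^2 - 6*m + 5) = (m - 4)*(m - 1)*(m - 5)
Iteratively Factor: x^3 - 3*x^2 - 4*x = (x + 1)*(x^2 - 4*x) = x*(x + 1)*(x - 4)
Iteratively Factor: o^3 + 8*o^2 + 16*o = (o)*(o^2 + 8*o + 16) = o*(o + 4)*(o + 4)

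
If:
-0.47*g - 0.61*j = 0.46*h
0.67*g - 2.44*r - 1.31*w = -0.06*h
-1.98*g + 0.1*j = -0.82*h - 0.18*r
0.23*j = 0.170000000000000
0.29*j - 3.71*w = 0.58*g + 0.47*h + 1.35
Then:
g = -0.26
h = -0.72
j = 0.74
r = 0.01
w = -0.17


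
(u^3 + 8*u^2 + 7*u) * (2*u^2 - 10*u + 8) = 2*u^5 + 6*u^4 - 58*u^3 - 6*u^2 + 56*u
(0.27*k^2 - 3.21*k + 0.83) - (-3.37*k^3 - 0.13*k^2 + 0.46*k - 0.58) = 3.37*k^3 + 0.4*k^2 - 3.67*k + 1.41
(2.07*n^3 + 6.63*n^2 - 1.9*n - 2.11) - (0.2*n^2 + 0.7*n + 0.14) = 2.07*n^3 + 6.43*n^2 - 2.6*n - 2.25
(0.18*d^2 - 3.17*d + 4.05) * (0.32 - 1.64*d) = -0.2952*d^3 + 5.2564*d^2 - 7.6564*d + 1.296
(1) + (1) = 2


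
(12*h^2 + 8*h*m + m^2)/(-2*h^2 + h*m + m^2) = (-6*h - m)/(h - m)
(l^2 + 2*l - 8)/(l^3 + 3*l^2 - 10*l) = (l + 4)/(l*(l + 5))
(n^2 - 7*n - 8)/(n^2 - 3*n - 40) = (n + 1)/(n + 5)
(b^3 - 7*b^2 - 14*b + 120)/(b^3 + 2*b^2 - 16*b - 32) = (b^2 - 11*b + 30)/(b^2 - 2*b - 8)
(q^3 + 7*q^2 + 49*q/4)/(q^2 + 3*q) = (q^2 + 7*q + 49/4)/(q + 3)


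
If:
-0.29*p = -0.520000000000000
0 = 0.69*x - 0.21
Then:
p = 1.79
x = 0.30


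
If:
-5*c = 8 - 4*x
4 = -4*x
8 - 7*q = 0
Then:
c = -12/5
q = 8/7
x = -1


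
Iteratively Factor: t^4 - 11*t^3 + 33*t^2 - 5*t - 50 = (t - 5)*(t^3 - 6*t^2 + 3*t + 10) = (t - 5)*(t - 2)*(t^2 - 4*t - 5) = (t - 5)*(t - 2)*(t + 1)*(t - 5)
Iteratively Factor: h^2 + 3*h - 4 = (h + 4)*(h - 1)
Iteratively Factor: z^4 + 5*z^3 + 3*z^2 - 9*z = (z)*(z^3 + 5*z^2 + 3*z - 9) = z*(z + 3)*(z^2 + 2*z - 3) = z*(z - 1)*(z + 3)*(z + 3)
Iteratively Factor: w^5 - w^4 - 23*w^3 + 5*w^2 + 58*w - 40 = (w - 1)*(w^4 - 23*w^2 - 18*w + 40) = (w - 1)*(w + 4)*(w^3 - 4*w^2 - 7*w + 10) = (w - 5)*(w - 1)*(w + 4)*(w^2 + w - 2) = (w - 5)*(w - 1)^2*(w + 4)*(w + 2)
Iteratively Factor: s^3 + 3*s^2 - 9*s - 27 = (s + 3)*(s^2 - 9) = (s - 3)*(s + 3)*(s + 3)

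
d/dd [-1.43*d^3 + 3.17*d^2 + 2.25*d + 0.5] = -4.29*d^2 + 6.34*d + 2.25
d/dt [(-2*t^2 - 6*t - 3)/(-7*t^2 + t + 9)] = (-44*t^2 - 78*t - 51)/(49*t^4 - 14*t^3 - 125*t^2 + 18*t + 81)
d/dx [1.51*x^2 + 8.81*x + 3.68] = 3.02*x + 8.81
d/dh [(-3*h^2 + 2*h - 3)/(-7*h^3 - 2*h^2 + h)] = (-21*h^4 + 28*h^3 - 62*h^2 - 12*h + 3)/(h^2*(49*h^4 + 28*h^3 - 10*h^2 - 4*h + 1))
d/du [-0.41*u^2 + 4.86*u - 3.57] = 4.86 - 0.82*u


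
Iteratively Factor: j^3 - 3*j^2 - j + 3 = (j - 1)*(j^2 - 2*j - 3) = (j - 3)*(j - 1)*(j + 1)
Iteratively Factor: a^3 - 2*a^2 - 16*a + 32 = (a - 2)*(a^2 - 16) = (a - 4)*(a - 2)*(a + 4)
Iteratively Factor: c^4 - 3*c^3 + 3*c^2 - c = (c - 1)*(c^3 - 2*c^2 + c) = c*(c - 1)*(c^2 - 2*c + 1) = c*(c - 1)^2*(c - 1)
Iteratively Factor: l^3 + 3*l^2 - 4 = (l + 2)*(l^2 + l - 2) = (l + 2)^2*(l - 1)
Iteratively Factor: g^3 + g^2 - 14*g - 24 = (g + 3)*(g^2 - 2*g - 8) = (g + 2)*(g + 3)*(g - 4)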